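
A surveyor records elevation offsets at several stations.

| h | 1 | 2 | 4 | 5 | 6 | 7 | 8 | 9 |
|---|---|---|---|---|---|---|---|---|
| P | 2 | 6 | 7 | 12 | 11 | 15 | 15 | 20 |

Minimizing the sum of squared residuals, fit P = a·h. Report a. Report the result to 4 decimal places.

a = 2.0761

Normal-equation sums: Σh·h = 276.
Right-hand side: Σh·P = 573.
MᵀM·[a]ᵀ = MᵀP becomes [[276]]·[a]ᵀ = [573]ᵀ.
Hence a = 573 / 276 ≈ 2.07609.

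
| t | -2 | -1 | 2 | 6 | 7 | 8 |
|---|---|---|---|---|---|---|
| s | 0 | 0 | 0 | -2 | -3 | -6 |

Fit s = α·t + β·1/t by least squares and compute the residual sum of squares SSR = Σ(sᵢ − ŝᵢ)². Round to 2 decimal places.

SSR = 5.64

Entries of MᵀM: Σt·t = 158, Σt·1/t = 6, Σ1/t·1/t = 44137/28224.
Moment sums: Σt·s = -81, Σ1/t·s = -127/84.
So MᵀM·[α, β]ᵀ = Mᵀs: [[158, 6]; [6, 44137/28224]]·[α, β]ᵀ = [-81, -127/84]ᵀ.
Δ = 158·(44137/28224) − 6² = 2978791/14112.
α = ((-81)·(44137/28224) − 6·(-127/84))/(2978791/14112) = -3319065/5957582; β = (158·(-127/84) − 6·(-81))/(2978791/14112) = 3487344/2978791.
Residuals: -1575393/2978791, 3655623/5957582, 1575393/2978791, 3418389/2978791, 256725/350446, -5032404/2978791; SSR = 33622317/5957582.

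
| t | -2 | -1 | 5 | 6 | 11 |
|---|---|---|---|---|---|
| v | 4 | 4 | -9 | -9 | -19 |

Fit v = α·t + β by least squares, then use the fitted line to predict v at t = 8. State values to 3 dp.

v̂ = -13.476

XᵀX·[α, β]ᵀ = Xᵀv reads: 187·α + 19·β = -320;  19·α + 5·β = -29.
(Σt·t = 187, Σt = 19, Σ1 = 5, Σt·v = -320, Σv = -29.)
Determinant 187·5 − 19² = 574.
α = ((-320)·5 − 19·(-29))/574 = -1049/574; β = (187·(-29) − 19·(-320))/574 = 657/574.
At t = 8: v̂ = (-1049/574)·(8) + (657/574)·(1) = -1105/82.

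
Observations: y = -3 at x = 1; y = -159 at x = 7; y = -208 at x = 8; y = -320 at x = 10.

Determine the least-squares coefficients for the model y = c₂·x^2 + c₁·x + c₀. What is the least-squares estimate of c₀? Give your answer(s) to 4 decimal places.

c₀ = 1.8470

Sums needed: Σx^2·x^2 = 16498, Σx^2·x = 1856, Σx^2 = 214, Σx·x = 214, Σx = 26, Σ1 = 4.
And Σx^2·y = -53106, Σx·y = -5980, Σy = -690.
Normal equations: [[16498, 1856, 214]; [1856, 214, 26]; [214, 26, 4]]·[c₂, c₁, c₀]ᵀ = [-53106, -5980, -690]ᵀ.
Solving the 3×3 system (Gaussian elimination) gives c₂ = -557/183, c₁ = -108/61, c₀ = 338/183.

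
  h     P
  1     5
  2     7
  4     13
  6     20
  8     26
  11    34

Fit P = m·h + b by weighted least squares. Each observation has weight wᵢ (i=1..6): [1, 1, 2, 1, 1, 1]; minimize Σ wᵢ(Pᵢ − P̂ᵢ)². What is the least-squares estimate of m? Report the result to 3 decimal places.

Compute the Gram sums: Σwᵢ·h·h = 258, Σwᵢ·h = 36, Σwᵢ·1 = 7.
For MᵀWP: Σwᵢ·h·P = 825, Σwᵢ·P = 118.
Eliminating b: 7·(row 1) − 36·(row 2) gives 510·m = 7·825 − 36·118 = 1527, so m = 509/170.
Then b = (118 − 36·(509/170))/7 = 124/85.

m = 2.994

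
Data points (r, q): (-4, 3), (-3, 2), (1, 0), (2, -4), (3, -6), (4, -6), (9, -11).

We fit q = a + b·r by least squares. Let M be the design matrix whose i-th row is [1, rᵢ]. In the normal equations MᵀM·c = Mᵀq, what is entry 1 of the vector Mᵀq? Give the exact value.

-22

Entry 1 ↔ basis 1, so (Mᵀq)_{1} = Σᵢ qᵢ = (1)·(3) + (1)·(2) + (1)·(0) + (1)·(-4) + (1)·(-6) + (1)·(-6) + (1)·(-11) = -22.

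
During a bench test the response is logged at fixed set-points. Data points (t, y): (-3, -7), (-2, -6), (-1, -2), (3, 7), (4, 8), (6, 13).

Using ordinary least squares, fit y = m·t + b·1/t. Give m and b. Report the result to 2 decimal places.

m = 2.17, b = 0.51

Forming AᵀA = [[75, 6]; [6, 25/16]] and Aᵀy = [166, 83/6]ᵀ gives AᵀA·[m, b]ᵀ = Aᵀy.
Determinant 75·(25/16) − 6² = 1299/16.
m = (166·(25/16) − 6·(83/6))/(1299/16) = 2822/1299; b = (75·(83/6) − 6·166)/(1299/16) = 664/1299.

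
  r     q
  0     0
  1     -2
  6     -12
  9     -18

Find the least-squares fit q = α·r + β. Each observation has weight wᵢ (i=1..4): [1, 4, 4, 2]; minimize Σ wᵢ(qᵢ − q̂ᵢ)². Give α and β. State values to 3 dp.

α = -2.000, β = 0.000

Compute the Gram sums: Σwᵢ·r·r = 310, Σwᵢ·r = 46, Σwᵢ·1 = 11.
Right-hand side: Σwᵢ·r·q = -620, Σwᵢ·q = -92.
AᵀWA·[α, β]ᵀ = AᵀWq becomes [[310, 46]; [46, 11]]·[α, β]ᵀ = [-620, -92]ᵀ.
Δ = 310·11 − 46² = 1294.
α = ((-620)·11 − 46·(-92))/1294 = -2; β = (310·(-92) − 46·(-620))/1294 = 0.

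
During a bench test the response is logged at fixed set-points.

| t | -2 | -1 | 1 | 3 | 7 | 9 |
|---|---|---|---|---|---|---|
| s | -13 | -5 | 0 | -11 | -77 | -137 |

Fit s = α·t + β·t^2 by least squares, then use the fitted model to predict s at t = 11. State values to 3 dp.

AᵀA·[α, β]ᵀ = Aᵀs reads: 145·α + 1091·β = -1774;  1091·α + 9061·β = -15026.
Eliminating β: 9061·(row 1) − 1091·(row 2) gives 123564·α = 9061·(-1774) − 1091·(-15026) = 319152, so α = 26596/10297.
Then β = ((-15026) − 1091·(26596/10297))/9061 = -20278/10297.
At t = 11: ŝ = (26596/10297)·(11) + (-20278/10297)·(121) = -308726/1471.

ŝ = -209.875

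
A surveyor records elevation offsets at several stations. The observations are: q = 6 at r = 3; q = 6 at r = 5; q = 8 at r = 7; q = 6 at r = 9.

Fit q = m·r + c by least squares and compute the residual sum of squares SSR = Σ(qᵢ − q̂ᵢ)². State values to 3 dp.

SSR = 2.800

From the data, Σr·r = 164, Σr = 24, Σ1 = 4.
Right-hand side: Σr·q = 158, Σq = 26.
AᵀA·[m, c]ᵀ = Aᵀq becomes [[164, 24]; [24, 4]]·[m, c]ᵀ = [158, 26]ᵀ.
det = 164·4 − 24² = 80.
m = (158·4 − 24·26)/80 = 1/10; c = (164·26 − 24·158)/80 = 59/10.
Residuals: -1/5, -2/5, 7/5, -4/5; SSR = 14/5.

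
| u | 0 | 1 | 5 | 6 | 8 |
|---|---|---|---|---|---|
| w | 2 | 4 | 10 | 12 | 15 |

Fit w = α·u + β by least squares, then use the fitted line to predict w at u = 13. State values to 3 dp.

ŵ = 23.078

Normal-equation sums: Σu·u = 126, Σu = 20, Σ1 = 5.
Right-hand side: Σu·w = 246, Σw = 43.
det = 126·5 − 20² = 230.
α = (246·5 − 20·43)/230 = 37/23; β = (126·43 − 20·246)/230 = 249/115.
At u = 13: ŵ = (37/23)·(13) + (249/115)·(1) = 2654/115.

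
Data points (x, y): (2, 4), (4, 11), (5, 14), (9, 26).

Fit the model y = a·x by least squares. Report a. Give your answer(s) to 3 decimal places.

Compute the Gram sums: Σx·x = 126.
Moment sums: Σx·y = 356.
Normal equations: [[126]]·[a]ᵀ = [356]ᵀ.
Hence a = 356 / 126 ≈ 2.8254.

a = 2.825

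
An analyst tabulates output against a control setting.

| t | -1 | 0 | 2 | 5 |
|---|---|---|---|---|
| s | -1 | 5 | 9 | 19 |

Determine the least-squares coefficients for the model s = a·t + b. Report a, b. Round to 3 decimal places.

a = 3.143, b = 3.286

Setting ∂/∂a … = 0 gives: 30·a + 6·b = 114;  6·a + 4·b = 32.
Eliminating b: 4·(row 1) − 6·(row 2) gives 84·a = 4·114 − 6·32 = 264, so a = 22/7.
Then b = (32 − 6·(22/7))/4 = 23/7.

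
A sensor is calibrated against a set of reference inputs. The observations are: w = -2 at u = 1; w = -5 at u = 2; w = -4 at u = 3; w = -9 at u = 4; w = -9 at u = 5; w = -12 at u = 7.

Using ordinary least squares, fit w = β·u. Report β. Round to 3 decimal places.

β = -1.817

The normal equations are: 104·β = -189.
(Σu·u = 104, Σu·w = -189.)
β = (-189)/104 = -1.81731.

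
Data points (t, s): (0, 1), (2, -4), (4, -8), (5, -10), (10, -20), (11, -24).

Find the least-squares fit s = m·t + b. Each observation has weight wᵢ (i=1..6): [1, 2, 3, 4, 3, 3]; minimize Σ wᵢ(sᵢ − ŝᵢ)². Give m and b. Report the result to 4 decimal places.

m = -2.1698, b = 0.7384

Normal-equation sums: Σwᵢ·t·t = 819, Σwᵢ·t = 99, Σwᵢ·1 = 16.
For AᵀWs: Σwᵢ·t·s = -1704, Σwᵢ·s = -203.
So AᵀWA·[m, b]ᵀ = AᵀWs: [[819, 99]; [99, 16]]·[m, b]ᵀ = [-1704, -203]ᵀ.
Determinant 819·16 − 99² = 3303.
m = ((-1704)·16 − 99·(-203))/3303 = -2389/1101; b = (819·(-203) − 99·(-1704))/3303 = 271/367.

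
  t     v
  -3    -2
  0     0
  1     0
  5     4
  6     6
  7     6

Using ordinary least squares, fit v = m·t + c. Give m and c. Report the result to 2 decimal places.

The normal system MᵀM·[m, c]ᵀ = Mᵀv is [[120, 16]; [16, 6]]·[m, c]ᵀ = [104, 14]ᵀ.
Δ = 120·6 − 16² = 464.
m = (104·6 − 16·14)/464 = 25/29; c = (120·14 − 16·104)/464 = 1/29.

m = 0.86, c = 0.03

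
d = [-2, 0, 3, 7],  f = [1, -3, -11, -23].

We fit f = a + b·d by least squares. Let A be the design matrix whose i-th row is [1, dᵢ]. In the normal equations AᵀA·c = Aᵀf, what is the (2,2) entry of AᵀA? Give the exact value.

62

Row 2 ↔ basis d, column 2 ↔ basis d, so (AᵀA)_{2,2} = Σᵢ (d)·(d) = (-2)·(-2) + (0)·(0) + (3)·(3) + (7)·(7) = 62.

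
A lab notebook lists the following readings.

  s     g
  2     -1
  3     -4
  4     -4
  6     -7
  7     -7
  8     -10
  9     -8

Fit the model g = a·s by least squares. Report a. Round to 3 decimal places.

a = -1.054

Normal-equation sums: Σs·s = 259.
And Σs·g = -273.
Hence a = -273 / 259 ≈ -1.05405.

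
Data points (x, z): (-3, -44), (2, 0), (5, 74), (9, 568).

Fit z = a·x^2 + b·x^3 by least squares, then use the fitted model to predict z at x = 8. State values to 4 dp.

ẑ = 384.5335

The normal system MᵀM·[a, b]ᵀ = Mᵀz is [[7283, 61963]; [61963, 547859]]·[a, b]ᵀ = [47462, 424510]ᵀ.
Δ = 7283·547859 − 61963² = 150643728.
a = (47462·547859 − 61963·424510)/150643728 = -12559553/6276822; b = (7283·424510 − 61963·47462)/150643728 = 6284101/6276822.
At x = 8: ẑ = (-12559553/6276822)·(64) + (6284101/6276822)·(512) = 402274720/1046137.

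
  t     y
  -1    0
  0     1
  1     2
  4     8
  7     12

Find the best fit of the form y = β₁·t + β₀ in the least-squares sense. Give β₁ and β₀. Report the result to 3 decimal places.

β₁ = 1.575, β₀ = 1.136

Entries of XᵀX: Σt·t = 67, Σt = 11, Σ1 = 5.
Right-hand side: Σt·y = 118, Σy = 23.
Normal equations: [[67, 11]; [11, 5]]·[β₁, β₀]ᵀ = [118, 23]ᵀ.
Eliminating β₀: 5·(row 1) − 11·(row 2) gives 214·β₁ = 5·118 − 11·23 = 337, so β₁ = 337/214.
Then β₀ = (23 − 11·(337/214))/5 = 243/214.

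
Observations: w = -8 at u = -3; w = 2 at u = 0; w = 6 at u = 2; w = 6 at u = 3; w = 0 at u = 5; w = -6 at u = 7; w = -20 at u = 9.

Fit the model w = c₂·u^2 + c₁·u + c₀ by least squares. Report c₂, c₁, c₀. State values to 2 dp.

c₂ = -0.53, c₁ = 2.25, c₀ = 3.16

With design matrix X, XᵀX = [[9765, 1205, 177]; [1205, 177, 23]; [177, 23, 7]] and Xᵀw = [-1908, -168, -20]ᵀ.
Solving the 3×3 system (Gaussian elimination) gives c₂ = -19616/36959, c₁ = 83298/36959, c₀ = 8978/2843.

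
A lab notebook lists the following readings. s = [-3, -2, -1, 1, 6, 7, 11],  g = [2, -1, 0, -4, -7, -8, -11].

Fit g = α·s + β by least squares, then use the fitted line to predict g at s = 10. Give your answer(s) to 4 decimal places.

ĝ = -10.5194

MᵀM·[α, β]ᵀ = Mᵀg reads: 221·α + 19·β = -227;  19·α + 7·β = -29.
(Σs·s = 221, Σs = 19, Σ1 = 7, Σs·g = -227, Σg = -29.)
Determinant 221·7 − 19² = 1186.
α = ((-227)·7 − 19·(-29))/1186 = -519/593; β = (221·(-29) − 19·(-227))/1186 = -1048/593.
At s = 10: ĝ = (-519/593)·(10) + (-1048/593)·(1) = -6238/593.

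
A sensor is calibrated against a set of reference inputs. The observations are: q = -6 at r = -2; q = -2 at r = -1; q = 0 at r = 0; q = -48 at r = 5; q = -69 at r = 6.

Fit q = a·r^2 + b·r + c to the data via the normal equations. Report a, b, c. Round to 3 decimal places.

a = -1.815, b = -0.547, c = -0.168

Entries of XᵀX: Σr^2·r^2 = 1938, Σr^2·r = 332, Σr^2 = 66, Σr·r = 66, Σr = 8, Σ1 = 5.
Moment sums: Σr^2·q = -3710, Σr·q = -640, Σq = -125.
Inverting the 3×3 Gram matrix, [a, b, c]ᵀ = [-12470/6871, -3760/6871, -1155/6871]ᵀ.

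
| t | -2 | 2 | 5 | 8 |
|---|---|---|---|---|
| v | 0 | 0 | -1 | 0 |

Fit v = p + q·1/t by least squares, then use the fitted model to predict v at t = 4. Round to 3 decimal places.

v̂ = -0.288

Sums needed: Σ1 = 4, Σ1/t = 13/40, Σ1/t·1/t = 889/1600.
For Xᵀv: Σv = -1, Σ1/t·v = -1/5.
det = 4·(889/1600) − (13/40)² = 3387/1600.
p = ((-1)·(889/1600) − (13/40)·(-1/5))/(3387/1600) = -785/3387; q = (4·(-1/5) − (13/40)·(-1))/(3387/1600) = -760/3387.
At t = 4: v̂ = (-785/3387)·(1) + (-760/3387)·(1/4) = -325/1129.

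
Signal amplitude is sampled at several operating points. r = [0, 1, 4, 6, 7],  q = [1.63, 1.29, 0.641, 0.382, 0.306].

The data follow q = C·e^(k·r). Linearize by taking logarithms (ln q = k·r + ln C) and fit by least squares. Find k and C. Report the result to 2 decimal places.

k = -0.24, C = 1.64

With ln qᵢ as the transformed response and rᵢ as the regressor:
AᵀA = [[102.0000, 18.0000]; [18.0000, 5]], rhs = [-15.5875, -1.8480]ᵀ  (here Σr = 18.0000, Σ(r)² = 102.0000, Σln q = -1.8480, Σr·ln q = -15.5875).
Solving (det = 186.0000): k = -0.24018, ln C = 0.49504, so C = exp(0.49504) = 1.64056.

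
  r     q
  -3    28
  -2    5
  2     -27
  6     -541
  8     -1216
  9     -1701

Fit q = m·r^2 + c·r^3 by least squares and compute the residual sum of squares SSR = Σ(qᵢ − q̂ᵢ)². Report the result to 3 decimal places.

SSR = 3.645

The normal equations are: 12066·m + 99350·c = -234917;  99350·m + 841098·c = -1980489.
(Σr^2·r^2 = 12066, Σr^2·r^3 = 99350, Σr^3·r^3 = 841098, Σr^2·q = -234917, Σr^3·q = -1980489.)
Δ = 12066·841098 − 99350² = 278265968.
m = ((-234917)·841098 − 99350·(-1980489))/278265968 = -206659179/69566492; c = (12066·(-1980489) − 99350·(-234917))/278265968 = -139394081/69566492.
Residuals: 11038550/17391623, 14829132/17391623, 15873520/17391623, -21655058/17391623, 775664/17391623, 6268914/17391623; SSR = 63396260/17391623.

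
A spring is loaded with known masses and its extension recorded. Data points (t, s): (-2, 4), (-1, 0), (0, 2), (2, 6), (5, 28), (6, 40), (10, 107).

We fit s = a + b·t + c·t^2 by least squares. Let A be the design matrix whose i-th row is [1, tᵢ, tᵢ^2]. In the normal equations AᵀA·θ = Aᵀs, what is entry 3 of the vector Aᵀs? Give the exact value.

12880

Entry 3 ↔ basis t^2, so (Aᵀs)_{3} = Σᵢ (t^2)·sᵢ = (4)·(4) + (1)·(0) + (0)·(2) + (4)·(6) + (25)·(28) + (36)·(40) + (100)·(107) = 12880.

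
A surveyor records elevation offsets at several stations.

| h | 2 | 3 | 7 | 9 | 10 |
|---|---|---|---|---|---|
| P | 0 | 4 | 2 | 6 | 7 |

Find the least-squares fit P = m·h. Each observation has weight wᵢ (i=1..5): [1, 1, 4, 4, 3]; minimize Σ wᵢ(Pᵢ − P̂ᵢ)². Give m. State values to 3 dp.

Sums needed: Σwᵢ·h·h = 833.
And Σwᵢ·h·P = 494.
XᵀWX·[m]ᵀ = XᵀWP becomes [[833]]·[m]ᵀ = [494]ᵀ.
m = 494/833 = 0.593037.

m = 0.593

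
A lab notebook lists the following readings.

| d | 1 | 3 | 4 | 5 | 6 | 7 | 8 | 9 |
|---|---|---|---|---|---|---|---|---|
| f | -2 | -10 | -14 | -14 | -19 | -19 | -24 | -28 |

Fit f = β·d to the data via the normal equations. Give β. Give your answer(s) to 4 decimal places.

β = -3.0214

The normal system MᵀM·[β]ᵀ = Mᵀf is [[281]]·[β]ᵀ = [-849]ᵀ.
Hence β = -849 / 281 ≈ -3.02135.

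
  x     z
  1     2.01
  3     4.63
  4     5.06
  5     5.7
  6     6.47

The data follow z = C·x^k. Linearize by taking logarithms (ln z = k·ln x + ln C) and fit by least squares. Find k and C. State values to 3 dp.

k = 0.648, C = 2.073

Linearized form: ln z = k·ln x + ln C. From the 5 transformed points,
Σln x = 5.8861, Σ(ln x)² = 8.9295, Σln z = 7.4597, Σln x·ln z = 10.0781.
Equations: 8.9295·k + 5.8861·ln C = 10.0781;  5.8861·k + 5·ln C = 7.4597.
Δ = 8.9295·5 − (5.8861)² = 10.0010; k = (10.0781·5 − 5.8861·7.4597)/10.0010 = 0.64811, ln C = (8.9295·7.4597 − 5.8861·10.0781)/10.0010 = 0.72897, so C = exp(0.72897) = 2.07294.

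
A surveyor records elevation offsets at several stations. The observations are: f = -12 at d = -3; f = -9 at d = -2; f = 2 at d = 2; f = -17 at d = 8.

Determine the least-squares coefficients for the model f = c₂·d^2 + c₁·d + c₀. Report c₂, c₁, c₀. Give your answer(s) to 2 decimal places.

AᵀA·[c₂, c₁, c₀]ᵀ = Aᵀf reads: 4209·c₂ + 485·c₁ + 81·c₀ = -1224;  485·c₂ + 81·c₁ + 5·c₀ = -78;  81·c₂ + 5·c₁ + 4·c₀ = -36.
(Σd^2·d^2 = 4209, Σd^2·d = 485, Σd^2 = 81, Σd·d = 81, Σd = 5, Σ1 = 4, Σd^2·f = -1224, Σd·f = -78, Σf = -36.)
Inverting the 3×3 Gram matrix, [c₂, c₁, c₀]ᵀ = [-1947/3580, 1683/716, -828/895]ᵀ.

c₂ = -0.54, c₁ = 2.35, c₀ = -0.93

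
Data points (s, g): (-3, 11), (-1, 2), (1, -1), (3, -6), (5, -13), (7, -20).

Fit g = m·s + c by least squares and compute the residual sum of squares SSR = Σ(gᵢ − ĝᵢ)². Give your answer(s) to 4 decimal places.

From the data, Σs·s = 94, Σs = 12, Σ1 = 6.
For Xᵀg: Σs·g = -259, Σg = -27.
Determinant 94·6 − 12² = 420.
m = ((-259)·6 − 12·(-27))/420 = -41/14; c = (94·(-27) − 12·(-259))/420 = 19/14.
Residuals: 6/7, -16/7, 4/7, 10/7, 2/7, -6/7; SSR = 64/7.

SSR = 9.1429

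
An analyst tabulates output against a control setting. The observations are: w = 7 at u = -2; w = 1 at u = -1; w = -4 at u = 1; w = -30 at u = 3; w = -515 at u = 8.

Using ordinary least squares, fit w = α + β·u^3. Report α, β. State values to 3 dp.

Setting ∂/∂α … = 0 gives: 5·α + 531·β = -541;  531·α + 262939·β = -264551.
det = 5·262939 − 531² = 1032734.
α = ((-541)·262939 − 531·(-264551))/1032734 = -886709/516367; β = (5·(-264551) − 531·(-541))/1032734 = -517742/516367.

α = -1.717, β = -1.003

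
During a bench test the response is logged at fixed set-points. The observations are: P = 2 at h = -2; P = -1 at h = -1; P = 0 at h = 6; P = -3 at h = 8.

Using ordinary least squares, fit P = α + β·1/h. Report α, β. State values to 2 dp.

α = -0.82, β = -1.05

Entries of XᵀX: Σ1 = 4, Σ1/h = -29/24, Σ1/h·1/h = 745/576.
Moment sums: ΣP = -2, Σ1/h·P = -3/8.
Eliminating β: (745/576)·(row 1) − (-29/24)·(row 2) gives (713/192)·α = (745/576)·(-2) − (-29/24)·(-3/8) = -1751/576, so α = -1751/2139.
Then β = ((-3/8) − (-29/24)·(-1751/2139))/(745/576) = -752/713.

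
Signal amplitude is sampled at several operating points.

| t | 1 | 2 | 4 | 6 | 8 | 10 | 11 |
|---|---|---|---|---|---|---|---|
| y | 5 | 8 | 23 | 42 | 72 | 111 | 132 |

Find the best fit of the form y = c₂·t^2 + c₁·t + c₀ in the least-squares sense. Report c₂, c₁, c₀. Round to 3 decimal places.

MᵀM·[c₂, c₁, c₀]ᵀ = Mᵀy reads: 30306·c₂ + 3132·c₁ + 342·c₀ = 33597;  3132·c₂ + 342·c₁ + 42·c₀ = 3503;  342·c₂ + 42·c₁ + 7·c₀ = 393.
Inverting the 3×3 Gram matrix, [c₂, c₁, c₀]ᵀ = [1531/1486, 4799/13374, 8143/2229]ᵀ.

c₂ = 1.030, c₁ = 0.359, c₀ = 3.653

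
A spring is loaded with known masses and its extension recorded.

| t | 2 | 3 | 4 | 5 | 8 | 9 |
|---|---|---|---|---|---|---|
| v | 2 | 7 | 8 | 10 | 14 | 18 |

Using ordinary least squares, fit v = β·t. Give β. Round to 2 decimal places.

Normal-equation sums: Σt·t = 199.
Moment sums: Σt·v = 381.
β = 381/199 = 1.91457.

β = 1.91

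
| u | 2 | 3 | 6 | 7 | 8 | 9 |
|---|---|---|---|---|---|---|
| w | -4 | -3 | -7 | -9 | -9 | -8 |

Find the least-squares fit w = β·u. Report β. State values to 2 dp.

Forming MᵀM = [[243]] and Mᵀw = [-266]ᵀ gives MᵀM·[β]ᵀ = Mᵀw.
Hence β = -266 / 243 ≈ -1.09465.

β = -1.09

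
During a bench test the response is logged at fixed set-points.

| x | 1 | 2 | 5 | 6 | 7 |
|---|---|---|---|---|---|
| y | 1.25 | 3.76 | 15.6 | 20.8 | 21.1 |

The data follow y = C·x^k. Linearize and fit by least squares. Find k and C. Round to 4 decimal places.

With ln yᵢ as the transformed response and ln xᵢ as the regressor:
XᵀX = [[10.0677, 6.0403]; [6.0403, 5]], rhs = [16.7111, 10.3791]ᵀ  (here Σln x = 6.0403, Σ(ln x)² = 10.0677, Σln y = 10.3791, Σln x·ln y = 16.7111).
Δ = 10.0677·5 − (6.0403)² = 13.8539; k = (16.7111·5 − 6.0403·10.3791)/13.8539 = 1.50595, ln C = (10.0677·10.3791 − 6.0403·16.7111)/13.8539 = 0.25654, so C = exp(0.25654) = 1.29245.

k = 1.5060, C = 1.2925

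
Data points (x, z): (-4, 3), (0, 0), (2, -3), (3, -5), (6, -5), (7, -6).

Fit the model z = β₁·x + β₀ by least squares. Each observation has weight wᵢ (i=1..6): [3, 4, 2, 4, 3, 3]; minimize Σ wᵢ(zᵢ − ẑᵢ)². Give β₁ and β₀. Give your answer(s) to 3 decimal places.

MᵀWM·[β₁, β₀]ᵀ = MᵀWz reads: 347·β₁ + 43·β₀ = -324;  43·β₁ + 19·β₀ = -50.
Eliminating β₀: 19·(row 1) − 43·(row 2) gives 4744·β₁ = 19·(-324) − 43·(-50) = -4006, so β₁ = -2003/2372.
Then β₀ = ((-50) − 43·(-2003/2372))/19 = -1709/2372.

β₁ = -0.844, β₀ = -0.720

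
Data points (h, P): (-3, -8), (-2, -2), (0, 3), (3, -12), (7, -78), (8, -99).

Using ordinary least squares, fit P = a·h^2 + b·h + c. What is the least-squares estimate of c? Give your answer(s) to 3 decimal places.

Setting ∂/∂a … = 0 gives: 6675·a + 847·b + 135·c = -10346;  847·a + 135·b + 13·c = -1346;  135·a + 13·b + 6·c = -196.
Inverting the 3×3 Gram matrix, [a, b, c]ᵀ = [-184925/121704, -29919/40568, 189811/60852]ᵀ.

c = 3.119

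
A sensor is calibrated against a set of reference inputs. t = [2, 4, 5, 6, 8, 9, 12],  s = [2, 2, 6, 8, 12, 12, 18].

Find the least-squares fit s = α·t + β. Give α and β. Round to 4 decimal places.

Forming AᵀA = [[370, 46]; [46, 7]] and Aᵀs = [510, 60]ᵀ gives AᵀA·[α, β]ᵀ = Aᵀs.
Eliminating β: 7·(row 1) − 46·(row 2) gives 474·α = 7·510 − 46·60 = 810, so α = 135/79.
Then β = (60 − 46·(135/79))/7 = -210/79.

α = 1.7089, β = -2.6582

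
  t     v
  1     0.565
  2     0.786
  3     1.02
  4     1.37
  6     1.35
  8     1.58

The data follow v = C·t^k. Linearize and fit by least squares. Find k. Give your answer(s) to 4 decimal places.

Let Y = ln v. Fitting Y = k·ln t + ln C by least squares:
AᵀA = [[11.1437, 7.0493]; [7.0493, 6]], rhs = [1.7802, 0.2804]ᵀ  (here Σln t = 7.0493, Σ(ln t)² = 11.1437, Σln v = 0.2804, Σln t·ln v = 1.7802).
Solving (det = 17.1702): k = 0.50694, ln C = -0.54886.

k = 0.5069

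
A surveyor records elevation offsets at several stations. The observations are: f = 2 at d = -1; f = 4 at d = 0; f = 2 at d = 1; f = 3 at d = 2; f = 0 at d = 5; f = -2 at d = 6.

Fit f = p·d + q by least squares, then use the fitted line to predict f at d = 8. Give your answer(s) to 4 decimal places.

Sums needed: Σd·d = 67, Σd = 13, Σ1 = 6.
For Xᵀf: Σd·f = -6, Σf = 9.
XᵀX·[p, q]ᵀ = Xᵀf becomes [[67, 13]; [13, 6]]·[p, q]ᵀ = [-6, 9]ᵀ.
Δ = 67·6 − 13² = 233.
p = ((-6)·6 − 13·9)/233 = -153/233; q = (67·9 − 13·(-6))/233 = 681/233.
At d = 8: f̂ = (-153/233)·(8) + (681/233)·(1) = -543/233.

f̂ = -2.3305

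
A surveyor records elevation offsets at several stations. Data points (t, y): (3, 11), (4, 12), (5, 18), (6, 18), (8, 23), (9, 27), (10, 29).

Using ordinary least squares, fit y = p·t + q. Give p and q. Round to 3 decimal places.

p = 2.610, q = 2.938

Setting ∂/∂p … = 0 gives: 331·p + 45·q = 996;  45·p + 7·q = 138.
(Σt·t = 331, Σt = 45, Σ1 = 7, Σt·y = 996, Σy = 138.)
Eliminating q: 7·(row 1) − 45·(row 2) gives 292·p = 7·996 − 45·138 = 762, so p = 381/146.
Then q = (138 − 45·(381/146))/7 = 429/146.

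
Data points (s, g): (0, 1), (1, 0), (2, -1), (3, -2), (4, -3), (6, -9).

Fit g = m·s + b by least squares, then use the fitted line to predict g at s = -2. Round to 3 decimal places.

Forming MᵀM = [[66, 16]; [16, 6]] and Mᵀg = [-74, -14]ᵀ gives MᵀM·[m, b]ᵀ = Mᵀg.
Determinant 66·6 − 16² = 140.
m = ((-74)·6 − 16·(-14))/140 = -11/7; b = (66·(-14) − 16·(-74))/140 = 13/7.
At s = -2: ĝ = (-11/7)·(-2) + (13/7)·(1) = 5.

ĝ = 5.000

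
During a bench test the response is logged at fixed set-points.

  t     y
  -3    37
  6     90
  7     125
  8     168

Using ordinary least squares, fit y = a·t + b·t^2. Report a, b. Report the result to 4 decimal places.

a = -3.2399, b = 3.0267

The normal equations are: 158·a + 1044·b = 2648;  1044·a + 7874·b = 20450.
(Σt·t = 158, Σt·t^2 = 1044, Σt^2·t^2 = 7874, Σt·y = 2648, Σt^2·y = 20450.)
Eliminating b: 7874·(row 1) − 1044·(row 2) gives 154156·a = 7874·2648 − 1044·20450 = -499448, so a = -124862/38539.
Then b = (20450 − 1044·(-124862/38539))/7874 = 116647/38539.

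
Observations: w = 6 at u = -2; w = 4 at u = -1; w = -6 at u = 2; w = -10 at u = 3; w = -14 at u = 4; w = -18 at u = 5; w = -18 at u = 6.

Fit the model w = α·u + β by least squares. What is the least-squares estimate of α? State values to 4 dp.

α = -3.2766

Sums needed: Σu·u = 95, Σu = 17, Σ1 = 7.
And Σu·w = -312, Σw = -56.
Normal equations: [[95, 17]; [17, 7]]·[α, β]ᵀ = [-312, -56]ᵀ.
Eliminating β: 7·(row 1) − 17·(row 2) gives 376·α = 7·(-312) − 17·(-56) = -1232, so α = -154/47.
Then β = ((-56) − 17·(-154/47))/7 = -2/47.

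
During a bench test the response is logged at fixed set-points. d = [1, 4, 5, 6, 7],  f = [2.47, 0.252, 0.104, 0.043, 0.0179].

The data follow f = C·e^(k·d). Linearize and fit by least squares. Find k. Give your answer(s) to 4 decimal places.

Let Y = ln f. Fitting Y = k·d + ln C by least squares:
Σd = 23.0000, Σ(d)² = 127.0000, Σln f = -9.9070, Σd·ln f = -62.9659.
Equations: 127.0000·k + 23.0000·ln C = -62.9659;  23.0000·k + 5·ln C = -9.9070.
Δ = 127.0000·5 − (23.0000)² = 106.0000; k = (-62.9659·5 − 23.0000·-9.9070)/106.0000 = -0.82046, ln C = (127.0000·-9.9070 − 23.0000·-62.9659)/106.0000 = 1.79273.

k = -0.8205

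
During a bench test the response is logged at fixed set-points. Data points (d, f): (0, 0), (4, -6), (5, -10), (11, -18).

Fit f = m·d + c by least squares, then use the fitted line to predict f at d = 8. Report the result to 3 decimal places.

Entries of AᵀA: Σd·d = 162, Σd = 20, Σ1 = 4.
For Aᵀf: Σd·f = -272, Σf = -34.
Normal equations: [[162, 20]; [20, 4]]·[m, c]ᵀ = [-272, -34]ᵀ.
Eliminating c: 4·(row 1) − 20·(row 2) gives 248·m = 4·(-272) − 20·(-34) = -408, so m = -51/31.
Then c = ((-34) − 20·(-51/31))/4 = -17/62.
At d = 8: f̂ = (-51/31)·(8) + (-17/62)·(1) = -833/62.

f̂ = -13.435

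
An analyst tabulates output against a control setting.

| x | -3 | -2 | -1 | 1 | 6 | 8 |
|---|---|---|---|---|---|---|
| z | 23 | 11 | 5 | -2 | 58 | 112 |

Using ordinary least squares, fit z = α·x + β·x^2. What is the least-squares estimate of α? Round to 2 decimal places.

α = -1.97

Normal-equation sums: Σx·x = 115, Σx·x^2 = 693, Σx^2·x^2 = 5491.
And Σx·z = 1146, Σx^2·z = 9510.
AᵀA·[α, β]ᵀ = Aᵀz becomes [[115, 693]; [693, 5491]]·[α, β]ᵀ = [1146, 9510]ᵀ.
det = 115·5491 − 693² = 151216.
α = (1146·5491 − 693·9510)/151216 = -18609/9451; β = (115·9510 − 693·1146)/151216 = 18717/9451.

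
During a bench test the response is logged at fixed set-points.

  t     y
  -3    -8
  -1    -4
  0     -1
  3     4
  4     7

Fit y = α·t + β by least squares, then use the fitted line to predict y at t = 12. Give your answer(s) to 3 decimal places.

Compute the Gram sums: Σt·t = 35, Σt = 3, Σ1 = 5.
And Σt·y = 68, Σy = -2.
Eliminating β: 5·(row 1) − 3·(row 2) gives 166·α = 5·68 − 3·(-2) = 346, so α = 173/83.
Then β = ((-2) − 3·(173/83))/5 = -137/83.
At t = 12: ŷ = (173/83)·(12) + (-137/83)·(1) = 1939/83.

ŷ = 23.361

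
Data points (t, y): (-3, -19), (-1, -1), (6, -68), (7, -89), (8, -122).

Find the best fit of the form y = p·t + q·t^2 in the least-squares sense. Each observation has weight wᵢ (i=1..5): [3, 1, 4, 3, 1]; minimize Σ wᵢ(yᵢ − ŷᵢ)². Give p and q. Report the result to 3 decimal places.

p = 0.456, q = -1.928

Compute the Gram sums: Σwᵢ·t·t = 383, Σwᵢ·t·t^2 = 2323, Σwᵢ·t^2·t^2 = 16727.
And Σwᵢ·t·y = -4305, Σwᵢ·t^2·y = -31197.
MᵀWM·[p, q]ᵀ = MᵀWy becomes [[383, 2323]; [2323, 16727]]·[p, q]ᵀ = [-4305, -31197]ᵀ.
det = 383·16727 − 2323² = 1010112.
p = ((-4305)·16727 − 2323·(-31197))/1010112 = 4801/10522; q = (383·(-31197) − 2323·(-4305))/1010112 = -20291/10522.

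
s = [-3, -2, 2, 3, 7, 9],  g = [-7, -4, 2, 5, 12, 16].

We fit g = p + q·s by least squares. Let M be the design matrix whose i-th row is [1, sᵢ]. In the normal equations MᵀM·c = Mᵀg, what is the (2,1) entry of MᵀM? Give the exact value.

Row 2 ↔ basis s, column 1 ↔ basis 1, so (MᵀM)_{2,1} = Σᵢ s = (-3)·(1) + (-2)·(1) + (2)·(1) + (3)·(1) + (7)·(1) + (9)·(1) = 16.

16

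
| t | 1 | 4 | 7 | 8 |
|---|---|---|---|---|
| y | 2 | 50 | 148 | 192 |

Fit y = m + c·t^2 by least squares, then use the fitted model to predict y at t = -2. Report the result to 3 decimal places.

With design matrix M, MᵀM = [[4, 130]; [130, 6754]] and Mᵀy = [392, 20342]ᵀ.
Determinant 4·6754 − 130² = 10116.
m = (392·6754 − 130·20342)/10116 = 259/843; c = (4·20342 − 130·392)/10116 = 2534/843.
At t = -2: ŷ = (259/843)·(1) + (2534/843)·(4) = 3465/281.

ŷ = 12.331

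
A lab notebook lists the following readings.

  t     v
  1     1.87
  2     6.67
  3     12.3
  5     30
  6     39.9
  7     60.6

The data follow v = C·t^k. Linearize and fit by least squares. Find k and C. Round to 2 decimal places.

Taking logs, ln v = k·ln t + ln C, so regress ln v on ln t.
AᵀA = [[11.2747, 7.1389]; [7.1389, 6]], rhs = [24.1381, 16.2250]ᵀ  (here Σln t = 7.1389, Σ(ln t)² = 11.2747, Σln v = 16.2250, Σln t·ln v = 24.1381).
Δ = 11.2747·6 − (7.1389)² = 16.6845; k = (24.1381·6 − 7.1389·16.2250)/16.6845 = 1.73816, ln C = (11.2747·16.2250 − 7.1389·24.1381)/16.6845 = 0.63609, so C = exp(0.63609) = 1.88908.

k = 1.74, C = 1.89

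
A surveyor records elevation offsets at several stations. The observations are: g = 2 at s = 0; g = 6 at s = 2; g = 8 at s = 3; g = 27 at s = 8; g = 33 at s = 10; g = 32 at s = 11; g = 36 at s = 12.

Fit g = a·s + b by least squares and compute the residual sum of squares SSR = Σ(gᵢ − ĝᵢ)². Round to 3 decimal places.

With design matrix A, AᵀA = [[442, 46]; [46, 7]] and Aᵀg = [1366, 144]ᵀ.
Δ = 442·7 − 46² = 978.
a = (1366·7 − 46·144)/978 = 1469/489; b = (442·144 − 46·1366)/978 = 406/489.
Residuals: 572/489, -410/489, -901/489, 1045/489, 347/163, -917/489, -430/489; SSR = 9220/489.

SSR = 18.855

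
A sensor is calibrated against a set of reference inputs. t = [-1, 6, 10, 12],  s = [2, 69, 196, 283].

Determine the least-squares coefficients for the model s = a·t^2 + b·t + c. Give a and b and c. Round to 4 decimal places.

Compute the Gram sums: Σt^2·t^2 = 32033, Σt^2·t = 2943, Σt^2 = 281, Σt·t = 281, Σt = 27, Σ1 = 4.
For Mᵀs: Σt^2·s = 62838, Σt·s = 5768, Σs = 550.
MᵀM·[a, b, c]ᵀ = Mᵀs becomes [[32033, 2943, 281]; [2943, 281, 27]; [281, 27, 4]]·[a, b, c]ᵀ = [62838, 5768, 550]ᵀ.
Solving the 3×3 system (Gaussian elimination) gives a = 95693/47708, b = -104051/238540, c = -27643/59635.

a = 2.0058, b = -0.4362, c = -0.4635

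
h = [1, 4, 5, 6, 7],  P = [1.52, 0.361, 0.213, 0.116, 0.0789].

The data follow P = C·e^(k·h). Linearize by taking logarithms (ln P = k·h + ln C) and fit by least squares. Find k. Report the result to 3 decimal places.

Taking logs, ln P = k·h + ln C, so regress ln P on h.
XᵀX = [[127.0000, 23.0000]; [23.0000, 5]], rhs = [-42.0911, -6.8404]ᵀ  (here Σh = 23.0000, Σ(h)² = 127.0000, Σln P = -6.8404, Σh·ln P = -42.0911).
Δ = 127.0000·5 − (23.0000)² = 106.0000; k = (-42.0911·5 − 23.0000·-6.8404)/106.0000 = -0.50120, ln C = (127.0000·-6.8404 − 23.0000·-42.0911)/106.0000 = 0.93744.

k = -0.501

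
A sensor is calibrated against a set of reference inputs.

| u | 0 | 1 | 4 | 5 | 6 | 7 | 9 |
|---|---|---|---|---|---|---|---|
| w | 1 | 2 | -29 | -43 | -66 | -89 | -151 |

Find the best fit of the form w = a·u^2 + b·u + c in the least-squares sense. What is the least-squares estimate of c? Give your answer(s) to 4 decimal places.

Forming MᵀM = [[11140, 1478, 208]; [1478, 208, 32]; [208, 32, 7]] and Mᵀw = [-20505, -2707, -375]ᵀ gives MᵀM·[a, b, c]ᵀ = Mᵀw.
Inverting the 3×3 Gram matrix, [a, b, c]ᵀ = [-21185/10962, 13873/32886, 4523/2349]ᵀ.

c = 1.9255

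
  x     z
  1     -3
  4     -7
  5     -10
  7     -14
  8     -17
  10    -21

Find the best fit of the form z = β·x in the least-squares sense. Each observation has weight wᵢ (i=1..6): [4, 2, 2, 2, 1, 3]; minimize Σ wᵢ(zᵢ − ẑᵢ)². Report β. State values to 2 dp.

β = -2.06

Normal-equation sums: Σwᵢ·x·x = 548.
Moment sums: Σwᵢ·x·z = -1130.
Normal equations: [[548]]·[β]ᵀ = [-1130]ᵀ.
Hence β = -1130 / 548 ≈ -2.06204.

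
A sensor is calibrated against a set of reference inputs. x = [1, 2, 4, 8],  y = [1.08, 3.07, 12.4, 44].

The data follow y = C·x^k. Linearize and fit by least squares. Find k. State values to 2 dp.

Linearized form: ln y = k·ln x + ln C. From the 4 transformed points,
XᵀX = [[6.7263, 4.1589]; [4.1589, 4]], rhs = [12.1368, 7.5005]ᵀ  (here Σln x = 4.1589, Σ(ln x)² = 6.7263, Σln y = 7.5005, Σln x·ln y = 12.1368).
Slope k = (n·Σln x·ln y − Σln x·Σln y)/(n·Σ(ln x)² − (Σln x)²) = (4·12.1368 − 4.1589·7.5005)/9.6091 = 1.80592; ln C = (Σln y − k·Σln x)/n = -0.00252.

k = 1.81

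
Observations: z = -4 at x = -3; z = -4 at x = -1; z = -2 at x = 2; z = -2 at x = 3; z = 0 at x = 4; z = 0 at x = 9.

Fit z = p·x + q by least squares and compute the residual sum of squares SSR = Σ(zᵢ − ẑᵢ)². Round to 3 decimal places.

Compute the Gram sums: Σx·x = 120, Σx = 14, Σ1 = 6.
Right-hand side: Σx·z = 6, Σz = -12.
AᵀA·[p, q]ᵀ = Aᵀz becomes [[120, 14]; [14, 6]]·[p, q]ᵀ = [6, -12]ᵀ.
Eliminating q: 6·(row 1) − 14·(row 2) gives 524·p = 6·6 − 14·(-12) = 204, so p = 51/131.
Then q = ((-12) − 14·(51/131))/6 = -381/131.
Residuals: 10/131, -92/131, 17/131, -34/131, 177/131, -78/131; SSR = 362/131.

SSR = 2.763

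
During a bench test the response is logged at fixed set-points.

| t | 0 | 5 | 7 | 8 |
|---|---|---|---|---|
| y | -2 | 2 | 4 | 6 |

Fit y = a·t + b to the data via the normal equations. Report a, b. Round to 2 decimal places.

a = 0.95, b = -2.24

The normal system XᵀX·[a, b]ᵀ = Xᵀy is [[138, 20]; [20, 4]]·[a, b]ᵀ = [86, 10]ᵀ.
det = 138·4 − 20² = 152.
a = (86·4 − 20·10)/152 = 18/19; b = (138·10 − 20·86)/152 = -85/38.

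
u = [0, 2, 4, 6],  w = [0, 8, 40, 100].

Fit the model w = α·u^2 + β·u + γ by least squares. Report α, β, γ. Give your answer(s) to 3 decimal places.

α = 3.250, β = -2.900, γ = 0.200

Forming AᵀA = [[1568, 288, 56]; [288, 56, 12]; [56, 12, 4]] and Aᵀw = [4272, 776, 148]ᵀ gives AᵀA·[α, β, γ]ᵀ = Aᵀw.
Row-reducing yields α = 13/4, β = -29/10, γ = 1/5.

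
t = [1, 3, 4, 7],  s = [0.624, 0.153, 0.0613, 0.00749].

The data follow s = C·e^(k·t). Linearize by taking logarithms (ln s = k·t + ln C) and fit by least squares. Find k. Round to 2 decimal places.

k = -0.74

Linearized form: ln s = k·t + ln C. From the 4 transformed points,
Sums: Σt = 15.0000, Σ(t)² = 75.0000, Σln s = -10.0351, Σt·ln s = -51.5308.
Normal system: [[75.0000, 15.0000]; [15.0000, 4]]·[k, ln C]ᵀ = [-51.5308, -10.0351]ᵀ.
Δ = 75.0000·4 − (15.0000)² = 75.0000; k = (-51.5308·4 − 15.0000·-10.0351)/75.0000 = -0.74129, ln C = (75.0000·-10.0351 − 15.0000·-51.5308)/75.0000 = 0.27107.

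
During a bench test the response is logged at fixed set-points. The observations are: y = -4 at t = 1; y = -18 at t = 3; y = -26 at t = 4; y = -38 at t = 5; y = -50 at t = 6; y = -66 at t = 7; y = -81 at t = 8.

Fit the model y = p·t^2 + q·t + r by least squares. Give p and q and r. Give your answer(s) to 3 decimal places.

p = -0.874, q = -3.175, r = -0.030

From the data, Σt^2·t^2 = 8756, Σt^2·t = 1288, Σt^2 = 200, Σt·t = 200, Σt = 34, Σ1 = 7.
Right-hand side: Σt^2·y = -11750, Σt·y = -1762, Σy = -283.
Normal equations: [[8756, 1288, 200]; [1288, 200, 34]; [200, 34, 7]]·[p, q, r]ᵀ = [-11750, -1762, -283]ᵀ.
Solving the 3×3 system (Gaussian elimination) gives p = -1481/1694, q = -2689/847, r = -25/847.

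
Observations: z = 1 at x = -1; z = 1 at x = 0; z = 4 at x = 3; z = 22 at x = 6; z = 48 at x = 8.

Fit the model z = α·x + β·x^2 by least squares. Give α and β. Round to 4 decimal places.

α = -1.6820, β = 0.9443

From the data, Σx·x = 110, Σx·x^2 = 754, Σx^2·x^2 = 5474.
Moment sums: Σx·z = 527, Σx^2·z = 3901.
Δ = 110·5474 − 754² = 33624.
α = (527·5474 − 754·3901)/33624 = -1571/934; β = (110·3901 − 754·527)/33624 = 441/467.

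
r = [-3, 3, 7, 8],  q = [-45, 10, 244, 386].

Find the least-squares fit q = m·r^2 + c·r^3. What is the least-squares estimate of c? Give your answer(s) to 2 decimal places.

The normal system AᵀA·[m, c]ᵀ = Aᵀq is [[6659, 49575]; [49575, 381251]]·[m, c]ᵀ = [36345, 282809]ᵀ.
Eliminating c: 381251·(row 1) − 49575·(row 2) gives 81069784·m = 381251·36345 − 49575·282809 = -163688580, so m = -40922145/20267446.
Then c = (282809 − 49575·(-40922145/20267446))/381251 = 20355439/20267446.

c = 1.00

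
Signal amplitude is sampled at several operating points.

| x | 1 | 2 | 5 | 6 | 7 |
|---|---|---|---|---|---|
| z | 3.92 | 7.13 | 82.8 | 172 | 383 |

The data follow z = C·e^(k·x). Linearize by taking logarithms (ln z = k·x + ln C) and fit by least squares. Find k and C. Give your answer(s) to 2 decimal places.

Let Y = ln z. Fitting Y = k·x + ln C by least squares:
Over the data: Σx = 21.0000, Σ(x)² = 115.0000, Σln z = 18.8424, Σx·ln z = 99.8981.
Normal system: [[115.0000, 21.0000]; [21.0000, 5]]·[k, ln C]ᵀ = [99.8981, 18.8424]ᵀ.
Solving (det = 134.0000): k = 0.77463, ln C = 0.51502, so C = exp(0.51502) = 1.67366.

k = 0.77, C = 1.67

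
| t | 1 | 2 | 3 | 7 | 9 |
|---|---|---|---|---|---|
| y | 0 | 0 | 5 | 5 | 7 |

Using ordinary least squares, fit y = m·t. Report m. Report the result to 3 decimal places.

Sums needed: Σt·t = 144.
Moment sums: Σt·y = 113.
m = 113/144 = 0.784722.

m = 0.785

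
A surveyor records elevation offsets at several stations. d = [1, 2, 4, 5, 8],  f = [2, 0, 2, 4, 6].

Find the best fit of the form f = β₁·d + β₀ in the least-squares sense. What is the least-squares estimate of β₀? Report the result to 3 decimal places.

Sums needed: Σd·d = 110, Σd = 20, Σ1 = 5.
For Xᵀf: Σd·f = 78, Σf = 14.
Eliminating β₀: 5·(row 1) − 20·(row 2) gives 150·β₁ = 5·78 − 20·14 = 110, so β₁ = 11/15.
Then β₀ = (14 − 20·(11/15))/5 = -2/15.

β₀ = -0.133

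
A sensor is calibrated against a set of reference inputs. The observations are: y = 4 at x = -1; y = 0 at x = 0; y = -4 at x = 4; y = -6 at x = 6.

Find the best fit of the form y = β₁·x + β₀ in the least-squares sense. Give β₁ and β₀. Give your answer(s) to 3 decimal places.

β₁ = -1.298, β₀ = 1.420

Entries of MᵀM: Σx·x = 53, Σx = 9, Σ1 = 4.
Moment sums: Σx·y = -56, Σy = -6.
So MᵀM·[β₁, β₀]ᵀ = Mᵀy: [[53, 9]; [9, 4]]·[β₁, β₀]ᵀ = [-56, -6]ᵀ.
Δ = 53·4 − 9² = 131.
β₁ = ((-56)·4 − 9·(-6))/131 = -170/131; β₀ = (53·(-6) − 9·(-56))/131 = 186/131.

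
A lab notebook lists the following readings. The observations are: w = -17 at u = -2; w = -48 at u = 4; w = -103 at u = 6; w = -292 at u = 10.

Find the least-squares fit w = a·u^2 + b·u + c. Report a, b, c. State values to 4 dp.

a = -2.9917, b = 1.0567, c = -3.0800

With design matrix M, MᵀM = [[11568, 1272, 156]; [1272, 156, 18]; [156, 18, 4]] and Mᵀw = [-33744, -3696, -460]ᵀ.
Row-reducing yields a = -359/120, b = 317/300, c = -77/25.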